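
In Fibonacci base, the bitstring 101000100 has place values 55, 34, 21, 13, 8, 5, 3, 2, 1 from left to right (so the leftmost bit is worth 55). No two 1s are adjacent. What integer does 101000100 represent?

Summing the place values of the 1 bits: 55 + 21 + 3 = 79.

79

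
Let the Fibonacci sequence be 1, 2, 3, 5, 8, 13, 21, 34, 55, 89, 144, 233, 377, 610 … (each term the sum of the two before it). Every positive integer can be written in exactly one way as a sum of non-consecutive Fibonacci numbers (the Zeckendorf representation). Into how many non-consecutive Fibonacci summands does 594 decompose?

Greedily peel off the largest Fibonacci term at each step:
subtract 377 from 594: 217 remains
subtract 144 from 217: 73 remains
subtract 55 from 73: 18 remains
subtract 13 from 18: 5 remains
subtract 5 from 5: 0 remains
594 = 377 + 144 + 55 + 13 + 5, which has 5 terms.

5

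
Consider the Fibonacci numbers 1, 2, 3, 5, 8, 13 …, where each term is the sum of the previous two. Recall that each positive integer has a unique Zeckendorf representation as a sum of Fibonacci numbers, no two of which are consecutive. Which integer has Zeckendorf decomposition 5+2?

7

5+2 = 7.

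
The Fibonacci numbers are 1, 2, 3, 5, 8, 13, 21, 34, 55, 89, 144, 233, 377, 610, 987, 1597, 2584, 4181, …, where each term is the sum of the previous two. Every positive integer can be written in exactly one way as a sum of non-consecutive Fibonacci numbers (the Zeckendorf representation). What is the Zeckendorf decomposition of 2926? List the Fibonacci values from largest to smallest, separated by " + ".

Greedy algorithm:
2926 − 2584 = 342
342 − 233 = 109
109 − 89 = 20
20 − 13 = 7
7 − 5 = 2
2 − 2 = 0
So 2926 = 2584 + 233 + 89 + 13 + 5 + 2, with no two terms consecutive in the sequence.

2584 + 233 + 89 + 13 + 5 + 2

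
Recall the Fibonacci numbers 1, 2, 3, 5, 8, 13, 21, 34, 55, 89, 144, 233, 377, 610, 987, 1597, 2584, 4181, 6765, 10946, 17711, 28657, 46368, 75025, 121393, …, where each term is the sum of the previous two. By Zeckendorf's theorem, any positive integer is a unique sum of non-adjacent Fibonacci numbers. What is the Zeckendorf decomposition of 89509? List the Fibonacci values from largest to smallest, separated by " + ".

75025 + 10946 + 2584 + 610 + 233 + 89 + 21 + 1

Repeatedly subtract the largest Fibonacci number that fits:
largest Fibonacci ≤ 89509 is 75025; 89509 − 75025 = 14484
largest Fibonacci ≤ 14484 is 10946; 14484 − 10946 = 3538
largest Fibonacci ≤ 3538 is 2584; 3538 − 2584 = 954
largest Fibonacci ≤ 954 is 610; 954 − 610 = 344
largest Fibonacci ≤ 344 is 233; 344 − 233 = 111
largest Fibonacci ≤ 111 is 89; 111 − 89 = 22
largest Fibonacci ≤ 22 is 21; 22 − 21 = 1
largest Fibonacci ≤ 1 is 1; 1 − 1 = 0
So 89509 = 75025 + 10946 + 2584 + 610 + 233 + 89 + 21 + 1, with no two terms consecutive in the sequence.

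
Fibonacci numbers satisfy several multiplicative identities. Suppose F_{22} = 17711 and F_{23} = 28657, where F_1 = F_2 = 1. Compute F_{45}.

By F_{2k+1} = F_k² + F_{k+1}²: F_{45} = 17711² + 28657² = 313679521 + 821223649 = 1134903170.

1134903170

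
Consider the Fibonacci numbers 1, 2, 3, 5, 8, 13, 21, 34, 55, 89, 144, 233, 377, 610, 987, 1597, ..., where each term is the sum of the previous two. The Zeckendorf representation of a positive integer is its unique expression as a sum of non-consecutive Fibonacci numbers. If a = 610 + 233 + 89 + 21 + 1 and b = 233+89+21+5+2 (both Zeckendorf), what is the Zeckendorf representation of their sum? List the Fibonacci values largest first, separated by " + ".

987 + 233 + 55 + 21 + 8

The two numbers are 954 and 350, so their sum is 1304.
1304: greatest Fibonacci not exceeding it is 987, leaving 317
317: greatest Fibonacci not exceeding it is 233, leaving 84
84: greatest Fibonacci not exceeding it is 55, leaving 29
29: greatest Fibonacci not exceeding it is 21, leaving 8
8: greatest Fibonacci not exceeding it is 8, leaving 0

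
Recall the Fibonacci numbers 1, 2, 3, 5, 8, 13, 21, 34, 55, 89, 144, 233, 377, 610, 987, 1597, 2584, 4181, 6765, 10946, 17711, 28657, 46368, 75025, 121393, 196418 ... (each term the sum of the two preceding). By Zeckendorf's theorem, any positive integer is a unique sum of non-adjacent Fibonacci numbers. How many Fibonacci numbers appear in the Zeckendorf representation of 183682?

9

Greedy algorithm:
take 121393 (≤ 183682); 183682 − 121393 = 62289
take 46368 (≤ 62289); 62289 − 46368 = 15921
take 10946 (≤ 15921); 15921 − 10946 = 4975
take 4181 (≤ 4975); 4975 − 4181 = 794
take 610 (≤ 794); 794 − 610 = 184
take 144 (≤ 184); 184 − 144 = 40
take 34 (≤ 40); 40 − 34 = 6
take 5 (≤ 6); 6 − 5 = 1
take 1 (≤ 1); 1 − 1 = 0
183682 = 121393 + 46368 + 10946 + 4181 + 610 + 144 + 34 + 5 + 1, which has 9 terms.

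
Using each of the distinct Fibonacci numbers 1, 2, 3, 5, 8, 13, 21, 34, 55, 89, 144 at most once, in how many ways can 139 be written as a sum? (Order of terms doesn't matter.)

139 = 89+34+13+3 = 89+34+13+2+1 = 89+34+8+5+3 = … (5 more), for 8 in all.

8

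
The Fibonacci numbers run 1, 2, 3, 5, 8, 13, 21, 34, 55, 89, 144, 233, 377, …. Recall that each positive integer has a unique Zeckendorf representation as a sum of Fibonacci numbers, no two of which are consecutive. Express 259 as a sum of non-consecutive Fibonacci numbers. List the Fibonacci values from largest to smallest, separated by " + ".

233 + 21 + 5

Greedy algorithm:
233 ≤ 259 < 377, so take 233; remainder 26
21 ≤ 26 < 34, so take 21; remainder 5
5 ≤ 5 < 8, so take 5; remainder 0
So 259 = 233 + 21 + 5, with no two terms consecutive in the sequence.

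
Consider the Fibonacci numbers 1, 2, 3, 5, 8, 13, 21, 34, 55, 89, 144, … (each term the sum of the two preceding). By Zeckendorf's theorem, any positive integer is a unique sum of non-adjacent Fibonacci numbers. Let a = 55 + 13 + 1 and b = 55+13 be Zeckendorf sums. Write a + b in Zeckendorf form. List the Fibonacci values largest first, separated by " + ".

89 + 34 + 13 + 1

The two numbers are 69 and 68, so their sum is 137.
largest Fibonacci ≤ 137 is 89; 137 − 89 = 48
largest Fibonacci ≤ 48 is 34; 48 − 34 = 14
largest Fibonacci ≤ 14 is 13; 14 − 13 = 1
largest Fibonacci ≤ 1 is 1; 1 − 1 = 0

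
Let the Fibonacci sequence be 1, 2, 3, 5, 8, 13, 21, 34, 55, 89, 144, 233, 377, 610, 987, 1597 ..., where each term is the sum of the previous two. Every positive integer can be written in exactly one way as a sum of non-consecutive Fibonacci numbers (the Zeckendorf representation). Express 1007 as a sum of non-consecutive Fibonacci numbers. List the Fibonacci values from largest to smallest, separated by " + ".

987 + 13 + 5 + 2

take 987 (≤ 1007); 1007 − 987 = 20
take 13 (≤ 20); 20 − 13 = 7
take 5 (≤ 7); 7 − 5 = 2
take 2 (≤ 2); 2 − 2 = 0
So 1007 = 987 + 13 + 5 + 2, with no two terms consecutive in the sequence.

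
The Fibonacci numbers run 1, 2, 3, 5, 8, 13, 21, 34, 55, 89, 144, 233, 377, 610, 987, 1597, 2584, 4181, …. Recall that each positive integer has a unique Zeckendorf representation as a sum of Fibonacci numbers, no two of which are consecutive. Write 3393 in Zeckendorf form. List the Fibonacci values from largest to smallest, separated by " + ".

Repeatedly subtract the largest Fibonacci number that fits:
subtract 2584 from 3393: 809 remains
subtract 610 from 809: 199 remains
subtract 144 from 199: 55 remains
subtract 55 from 55: 0 remains
So 3393 = 2584 + 610 + 144 + 55, with no two terms consecutive in the sequence.

2584 + 610 + 144 + 55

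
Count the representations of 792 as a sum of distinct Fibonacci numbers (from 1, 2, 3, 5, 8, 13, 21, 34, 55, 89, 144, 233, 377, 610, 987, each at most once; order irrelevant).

12

792 = 610+144+34+3+1 = 610+144+21+13+3+1 = 610+89+55+34+3+1 = 377+233+144+34+3+1 = … (8 more), for 12 in all.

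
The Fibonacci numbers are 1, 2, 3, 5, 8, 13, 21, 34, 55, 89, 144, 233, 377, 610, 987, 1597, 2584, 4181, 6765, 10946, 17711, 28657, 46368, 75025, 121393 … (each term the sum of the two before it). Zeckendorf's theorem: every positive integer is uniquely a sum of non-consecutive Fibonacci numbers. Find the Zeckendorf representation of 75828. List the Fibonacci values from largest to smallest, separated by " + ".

Greedily peel off the largest Fibonacci term at each step:
subtract 75025 from 75828: 803 remains
subtract 610 from 803: 193 remains
subtract 144 from 193: 49 remains
subtract 34 from 49: 15 remains
subtract 13 from 15: 2 remains
subtract 2 from 2: 0 remains
So 75828 = 75025 + 610 + 144 + 34 + 13 + 2, with no two terms consecutive in the sequence.

75025 + 610 + 144 + 34 + 13 + 2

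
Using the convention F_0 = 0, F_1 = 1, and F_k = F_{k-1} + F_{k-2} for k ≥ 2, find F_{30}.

Iterating the recurrence up to F_{24} = 46368 and F_{23} = 28657:
F_{25} = F_{24} + F_{23} = 46368 + 28657 = 75025
F_{26} = F_{25} + F_{24} = 75025 + 46368 = 121393
F_{27} = F_{26} + F_{25} = 121393 + 75025 = 196418
F_{28} = F_{27} + F_{26} = 196418 + 121393 = 317811
F_{29} = F_{28} + F_{27} = 317811 + 196418 = 514229
F_{30} = F_{29} + F_{28} = 514229 + 317811 = 832040

832040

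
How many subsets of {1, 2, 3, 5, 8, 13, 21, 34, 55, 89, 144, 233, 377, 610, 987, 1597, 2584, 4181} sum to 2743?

22

Each representation comes from the Zeckendorf form by replacing some F_k with F_{k−1} + F_{k−2} where possible.
2743 = 2584+144+13+2 = 2584+144+8+5+2 = 2584+89+55+13+2 = 1597+987+144+13+2 = … (18 more), for 22 in all.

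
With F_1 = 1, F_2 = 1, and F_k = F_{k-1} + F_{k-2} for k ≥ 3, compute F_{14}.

Iterating the recurrence up to F_{10} = 55 and F_{9} = 34:
F_{11} = F_{10} + F_{9} = 55 + 34 = 89
F_{12} = F_{11} + F_{10} = 89 + 55 = 144
F_{13} = F_{12} + F_{11} = 144 + 89 = 233
F_{14} = F_{13} + F_{12} = 233 + 144 = 377

377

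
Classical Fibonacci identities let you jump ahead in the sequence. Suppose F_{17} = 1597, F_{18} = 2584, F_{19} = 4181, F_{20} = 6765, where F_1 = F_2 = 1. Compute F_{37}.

By the addition formula F_{m+n} = F_m F_{n+1} + F_{m−1} F_n with m=18, n=19: F_{37} = 2584·6765 + 1597·4181 = 17480760 + 6677057 = 24157817.

24157817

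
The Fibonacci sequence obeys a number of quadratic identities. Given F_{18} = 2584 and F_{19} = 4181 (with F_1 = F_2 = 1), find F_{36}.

By the doubling identity F_{2k} = F_k(2F_{k+1} − F_k): F_{36} = 2584·(2·4181 − 2584) = 2584·5778 = 14930352.

14930352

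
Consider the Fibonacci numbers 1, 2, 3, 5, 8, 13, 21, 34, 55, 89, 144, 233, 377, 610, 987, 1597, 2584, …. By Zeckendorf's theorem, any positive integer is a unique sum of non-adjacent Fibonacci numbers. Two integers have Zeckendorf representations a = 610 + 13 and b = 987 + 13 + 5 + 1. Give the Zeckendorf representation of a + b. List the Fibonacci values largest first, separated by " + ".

1597 + 21 + 8 + 3

The two numbers are 623 and 1006, so their sum is 1629.
Repeatedly subtract the largest Fibonacci number that fits:
1629 − 1597 = 32
32 − 21 = 11
11 − 8 = 3
3 − 3 = 0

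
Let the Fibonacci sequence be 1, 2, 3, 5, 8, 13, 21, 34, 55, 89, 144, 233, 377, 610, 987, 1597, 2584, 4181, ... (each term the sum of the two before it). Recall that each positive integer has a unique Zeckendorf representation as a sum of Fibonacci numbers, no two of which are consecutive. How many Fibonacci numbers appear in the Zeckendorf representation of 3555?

6

largest Fibonacci ≤ 3555 is 2584; 3555 − 2584 = 971
largest Fibonacci ≤ 971 is 610; 971 − 610 = 361
largest Fibonacci ≤ 361 is 233; 361 − 233 = 128
largest Fibonacci ≤ 128 is 89; 128 − 89 = 39
largest Fibonacci ≤ 39 is 34; 39 − 34 = 5
largest Fibonacci ≤ 5 is 5; 5 − 5 = 0
3555 = 2584 + 610 + 233 + 89 + 34 + 5, which has 6 terms.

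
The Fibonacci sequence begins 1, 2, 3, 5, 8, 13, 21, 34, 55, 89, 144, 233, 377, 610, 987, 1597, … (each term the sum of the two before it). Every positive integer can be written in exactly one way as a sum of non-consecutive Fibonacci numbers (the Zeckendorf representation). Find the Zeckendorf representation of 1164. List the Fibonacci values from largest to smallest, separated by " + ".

subtract 987 from 1164: 177 remains
subtract 144 from 177: 33 remains
subtract 21 from 33: 12 remains
subtract 8 from 12: 4 remains
subtract 3 from 4: 1 remains
subtract 1 from 1: 0 remains
So 1164 = 987 + 144 + 21 + 8 + 3 + 1, with no two terms consecutive in the sequence.

987 + 144 + 21 + 8 + 3 + 1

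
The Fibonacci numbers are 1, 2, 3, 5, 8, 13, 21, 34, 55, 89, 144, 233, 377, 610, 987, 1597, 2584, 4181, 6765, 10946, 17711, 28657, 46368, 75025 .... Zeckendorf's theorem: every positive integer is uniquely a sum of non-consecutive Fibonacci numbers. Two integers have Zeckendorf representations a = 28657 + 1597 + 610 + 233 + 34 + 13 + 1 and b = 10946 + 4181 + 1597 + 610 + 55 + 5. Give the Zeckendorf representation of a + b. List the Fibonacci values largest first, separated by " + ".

46368 + 1597 + 377 + 144 + 34 + 13 + 5 + 1

The two numbers are 31145 and 17394, so their sum is 48539.
46368 ≤ 48539 < 75025, so take 46368; remainder 2171
1597 ≤ 2171 < 2584, so take 1597; remainder 574
377 ≤ 574 < 610, so take 377; remainder 197
144 ≤ 197 < 233, so take 144; remainder 53
34 ≤ 53 < 55, so take 34; remainder 19
13 ≤ 19 < 21, so take 13; remainder 6
5 ≤ 6 < 8, so take 5; remainder 1
1 ≤ 1 < 2, so take 1; remainder 0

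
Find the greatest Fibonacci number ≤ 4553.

4181 ≤ 4553 < 6765, so the largest Fibonacci number not exceeding 4553 is 4181.

4181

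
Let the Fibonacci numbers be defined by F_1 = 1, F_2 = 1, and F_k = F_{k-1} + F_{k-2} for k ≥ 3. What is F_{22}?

Iterating the recurrence up to F_{18} = 2584 and F_{17} = 1597:
F_{19} = F_{18} + F_{17} = 2584 + 1597 = 4181
F_{20} = F_{19} + F_{18} = 4181 + 2584 = 6765
F_{21} = F_{20} + F_{19} = 6765 + 4181 = 10946
F_{22} = F_{21} + F_{20} = 10946 + 6765 = 17711

17711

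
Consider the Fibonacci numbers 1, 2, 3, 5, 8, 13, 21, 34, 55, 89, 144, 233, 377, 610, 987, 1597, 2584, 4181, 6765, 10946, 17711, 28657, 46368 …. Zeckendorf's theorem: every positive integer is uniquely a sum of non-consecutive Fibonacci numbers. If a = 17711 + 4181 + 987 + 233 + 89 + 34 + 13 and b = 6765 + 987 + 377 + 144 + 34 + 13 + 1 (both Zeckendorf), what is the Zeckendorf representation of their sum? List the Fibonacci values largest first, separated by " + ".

The two numbers are 23248 and 8321, so their sum is 31569.
28657 ≤ 31569 < 46368, so take 28657; remainder 2912
2584 ≤ 2912 < 4181, so take 2584; remainder 328
233 ≤ 328 < 377, so take 233; remainder 95
89 ≤ 95 < 144, so take 89; remainder 6
5 ≤ 6 < 8, so take 5; remainder 1
1 ≤ 1 < 2, so take 1; remainder 0

28657 + 2584 + 233 + 89 + 5 + 1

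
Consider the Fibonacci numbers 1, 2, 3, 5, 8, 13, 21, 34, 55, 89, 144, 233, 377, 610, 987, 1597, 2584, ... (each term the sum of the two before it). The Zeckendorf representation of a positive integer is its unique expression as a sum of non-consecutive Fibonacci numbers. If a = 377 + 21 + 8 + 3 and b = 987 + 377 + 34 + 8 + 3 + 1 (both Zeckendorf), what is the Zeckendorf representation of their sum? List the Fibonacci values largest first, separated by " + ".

1597 + 144 + 55 + 21 + 2

The two numbers are 409 and 1410, so their sum is 1819.
Repeatedly subtract the largest Fibonacci number that fits:
1819: greatest Fibonacci not exceeding it is 1597, leaving 222
222: greatest Fibonacci not exceeding it is 144, leaving 78
78: greatest Fibonacci not exceeding it is 55, leaving 23
23: greatest Fibonacci not exceeding it is 21, leaving 2
2: greatest Fibonacci not exceeding it is 2, leaving 0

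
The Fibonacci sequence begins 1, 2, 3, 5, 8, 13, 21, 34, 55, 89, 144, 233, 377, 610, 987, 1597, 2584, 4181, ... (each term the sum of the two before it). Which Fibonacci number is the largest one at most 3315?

2584

2584 ≤ 3315 < 4181, so the largest Fibonacci number not exceeding 3315 is 2584.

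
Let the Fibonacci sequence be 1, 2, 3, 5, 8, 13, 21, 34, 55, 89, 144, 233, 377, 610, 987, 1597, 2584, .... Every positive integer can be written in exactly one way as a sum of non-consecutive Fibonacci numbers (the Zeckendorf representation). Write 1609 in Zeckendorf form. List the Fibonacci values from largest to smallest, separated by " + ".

take 1597 (≤ 1609); 1609 − 1597 = 12
take 8 (≤ 12); 12 − 8 = 4
take 3 (≤ 4); 4 − 3 = 1
take 1 (≤ 1); 1 − 1 = 0
So 1609 = 1597 + 8 + 3 + 1, with no two terms consecutive in the sequence.

1597 + 8 + 3 + 1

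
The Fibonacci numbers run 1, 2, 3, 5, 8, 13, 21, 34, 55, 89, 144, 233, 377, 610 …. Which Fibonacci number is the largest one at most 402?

377 ≤ 402 < 610, so the largest Fibonacci number not exceeding 402 is 377.

377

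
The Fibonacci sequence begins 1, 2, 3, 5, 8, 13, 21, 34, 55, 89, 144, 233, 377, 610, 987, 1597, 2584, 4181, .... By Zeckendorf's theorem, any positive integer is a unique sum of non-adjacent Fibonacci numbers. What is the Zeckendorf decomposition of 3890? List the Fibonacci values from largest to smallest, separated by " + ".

Greedily peel off the largest Fibonacci term at each step:
largest Fibonacci ≤ 3890 is 2584; 3890 − 2584 = 1306
largest Fibonacci ≤ 1306 is 987; 1306 − 987 = 319
largest Fibonacci ≤ 319 is 233; 319 − 233 = 86
largest Fibonacci ≤ 86 is 55; 86 − 55 = 31
largest Fibonacci ≤ 31 is 21; 31 − 21 = 10
largest Fibonacci ≤ 10 is 8; 10 − 8 = 2
largest Fibonacci ≤ 2 is 2; 2 − 2 = 0
So 3890 = 2584 + 987 + 233 + 55 + 21 + 8 + 2, with no two terms consecutive in the sequence.

2584 + 987 + 233 + 55 + 21 + 8 + 2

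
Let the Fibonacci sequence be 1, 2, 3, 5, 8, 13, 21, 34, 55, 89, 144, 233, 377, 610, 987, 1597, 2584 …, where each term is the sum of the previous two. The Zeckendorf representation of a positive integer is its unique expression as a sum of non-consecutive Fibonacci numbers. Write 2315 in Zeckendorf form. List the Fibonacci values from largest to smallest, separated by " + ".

1597 + 610 + 89 + 13 + 5 + 1

take 1597 (≤ 2315); 2315 − 1597 = 718
take 610 (≤ 718); 718 − 610 = 108
take 89 (≤ 108); 108 − 89 = 19
take 13 (≤ 19); 19 − 13 = 6
take 5 (≤ 6); 6 − 5 = 1
take 1 (≤ 1); 1 − 1 = 0
So 2315 = 1597 + 610 + 89 + 13 + 5 + 1, with no two terms consecutive in the sequence.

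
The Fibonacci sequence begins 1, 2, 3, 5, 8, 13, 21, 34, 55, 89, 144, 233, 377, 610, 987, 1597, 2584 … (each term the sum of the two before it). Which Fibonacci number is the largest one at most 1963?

1597

1597 ≤ 1963 < 2584, so the largest Fibonacci number not exceeding 1963 is 1597.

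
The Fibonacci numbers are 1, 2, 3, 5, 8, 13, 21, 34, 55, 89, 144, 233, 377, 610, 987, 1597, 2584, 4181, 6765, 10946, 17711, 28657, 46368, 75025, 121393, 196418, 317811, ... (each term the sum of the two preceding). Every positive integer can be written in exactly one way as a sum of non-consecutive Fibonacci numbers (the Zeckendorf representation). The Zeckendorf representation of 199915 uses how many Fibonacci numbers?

largest Fibonacci ≤ 199915 is 196418; 199915 − 196418 = 3497
largest Fibonacci ≤ 3497 is 2584; 3497 − 2584 = 913
largest Fibonacci ≤ 913 is 610; 913 − 610 = 303
largest Fibonacci ≤ 303 is 233; 303 − 233 = 70
largest Fibonacci ≤ 70 is 55; 70 − 55 = 15
largest Fibonacci ≤ 15 is 13; 15 − 13 = 2
largest Fibonacci ≤ 2 is 2; 2 − 2 = 0
199915 = 196418 + 2584 + 610 + 233 + 55 + 13 + 2, which has 7 terms.

7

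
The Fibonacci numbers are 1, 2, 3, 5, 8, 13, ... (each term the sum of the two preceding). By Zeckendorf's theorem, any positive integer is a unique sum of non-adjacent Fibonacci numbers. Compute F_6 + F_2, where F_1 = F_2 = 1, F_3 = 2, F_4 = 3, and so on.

9

F_6 + F_2 = 8 + 1 = 9.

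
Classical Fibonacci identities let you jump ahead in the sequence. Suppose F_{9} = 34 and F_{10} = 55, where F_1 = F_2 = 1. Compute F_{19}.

4181

By F_{2k+1} = F_k² + F_{k+1}²: F_{19} = 34² + 55² = 1156 + 3025 = 4181.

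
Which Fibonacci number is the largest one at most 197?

144 ≤ 197 < 233, so the largest Fibonacci number not exceeding 197 is 144.

144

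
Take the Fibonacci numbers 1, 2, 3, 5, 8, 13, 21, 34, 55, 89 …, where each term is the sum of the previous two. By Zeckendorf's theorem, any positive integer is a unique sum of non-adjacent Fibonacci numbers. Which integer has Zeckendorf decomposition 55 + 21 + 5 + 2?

83

55 + 21 + 5 + 2 = 83.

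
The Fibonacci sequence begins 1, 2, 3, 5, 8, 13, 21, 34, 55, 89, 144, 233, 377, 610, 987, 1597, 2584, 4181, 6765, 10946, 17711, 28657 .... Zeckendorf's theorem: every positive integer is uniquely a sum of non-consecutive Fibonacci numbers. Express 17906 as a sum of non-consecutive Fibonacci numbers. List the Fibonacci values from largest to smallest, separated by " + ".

17711 + 144 + 34 + 13 + 3 + 1

largest Fibonacci ≤ 17906 is 17711; 17906 − 17711 = 195
largest Fibonacci ≤ 195 is 144; 195 − 144 = 51
largest Fibonacci ≤ 51 is 34; 51 − 34 = 17
largest Fibonacci ≤ 17 is 13; 17 − 13 = 4
largest Fibonacci ≤ 4 is 3; 4 − 3 = 1
largest Fibonacci ≤ 1 is 1; 1 − 1 = 0
So 17906 = 17711 + 144 + 34 + 13 + 3 + 1, with no two terms consecutive in the sequence.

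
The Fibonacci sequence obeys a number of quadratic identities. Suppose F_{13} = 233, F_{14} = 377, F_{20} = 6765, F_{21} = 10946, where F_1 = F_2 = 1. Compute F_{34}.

By the addition formula F_{m+n} = F_m F_{n+1} + F_{m−1} F_n with m=21, n=13: F_{34} = 10946·377 + 6765·233 = 4126642 + 1576245 = 5702887.

5702887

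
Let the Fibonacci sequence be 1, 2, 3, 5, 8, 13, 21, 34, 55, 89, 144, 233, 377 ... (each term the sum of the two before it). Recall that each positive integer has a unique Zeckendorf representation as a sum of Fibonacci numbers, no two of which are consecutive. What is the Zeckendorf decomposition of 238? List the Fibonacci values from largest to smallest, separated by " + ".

Repeatedly subtract the largest Fibonacci number that fits:
take 233 (≤ 238); 238 − 233 = 5
take 5 (≤ 5); 5 − 5 = 0
So 238 = 233 + 5, with no two terms consecutive in the sequence.

233 + 5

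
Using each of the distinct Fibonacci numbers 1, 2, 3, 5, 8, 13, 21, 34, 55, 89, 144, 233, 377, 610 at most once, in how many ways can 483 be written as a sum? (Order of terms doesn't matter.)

10

483 = 377+89+13+3+1 = 377+89+8+5+3+1 = 377+55+34+13+3+1 = … (7 more), for 10 in all.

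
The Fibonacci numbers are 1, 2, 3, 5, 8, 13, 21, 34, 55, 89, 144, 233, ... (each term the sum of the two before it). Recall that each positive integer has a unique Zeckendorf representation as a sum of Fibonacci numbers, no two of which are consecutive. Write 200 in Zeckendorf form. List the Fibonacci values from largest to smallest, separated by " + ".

144 + 55 + 1

144 ≤ 200 < 233, so take 144; remainder 56
55 ≤ 56 < 89, so take 55; remainder 1
1 ≤ 1 < 2, so take 1; remainder 0
So 200 = 144 + 55 + 1, with no two terms consecutive in the sequence.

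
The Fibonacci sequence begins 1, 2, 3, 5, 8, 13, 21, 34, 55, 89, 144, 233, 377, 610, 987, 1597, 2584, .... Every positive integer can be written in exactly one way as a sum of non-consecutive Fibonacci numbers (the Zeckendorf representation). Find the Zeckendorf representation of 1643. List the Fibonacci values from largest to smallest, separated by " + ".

1597 + 34 + 8 + 3 + 1

Repeatedly subtract the largest Fibonacci number that fits:
1597 ≤ 1643 < 2584, so take 1597; remainder 46
34 ≤ 46 < 55, so take 34; remainder 12
8 ≤ 12 < 13, so take 8; remainder 4
3 ≤ 4 < 5, so take 3; remainder 1
1 ≤ 1 < 2, so take 1; remainder 0
So 1643 = 1597 + 34 + 8 + 3 + 1, with no two terms consecutive in the sequence.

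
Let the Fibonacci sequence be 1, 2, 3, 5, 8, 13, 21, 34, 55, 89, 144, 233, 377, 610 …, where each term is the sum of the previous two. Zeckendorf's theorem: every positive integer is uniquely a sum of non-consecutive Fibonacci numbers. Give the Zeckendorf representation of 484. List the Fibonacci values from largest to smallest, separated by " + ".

Greedy algorithm:
377 ≤ 484 < 610, so take 377; remainder 107
89 ≤ 107 < 144, so take 89; remainder 18
13 ≤ 18 < 21, so take 13; remainder 5
5 ≤ 5 < 8, so take 5; remainder 0
So 484 = 377 + 89 + 13 + 5, with no two terms consecutive in the sequence.

377 + 89 + 13 + 5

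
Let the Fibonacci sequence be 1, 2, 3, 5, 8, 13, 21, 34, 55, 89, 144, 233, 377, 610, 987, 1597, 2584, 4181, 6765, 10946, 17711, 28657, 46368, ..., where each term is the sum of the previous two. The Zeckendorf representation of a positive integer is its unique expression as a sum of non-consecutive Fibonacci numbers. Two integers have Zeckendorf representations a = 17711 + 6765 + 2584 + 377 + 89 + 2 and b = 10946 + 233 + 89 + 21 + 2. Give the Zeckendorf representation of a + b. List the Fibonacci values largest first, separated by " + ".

28657 + 6765 + 2584 + 610 + 144 + 55 + 3 + 1

The two numbers are 27528 and 11291, so their sum is 38819.
take 28657 (≤ 38819); 38819 − 28657 = 10162
take 6765 (≤ 10162); 10162 − 6765 = 3397
take 2584 (≤ 3397); 3397 − 2584 = 813
take 610 (≤ 813); 813 − 610 = 203
take 144 (≤ 203); 203 − 144 = 59
take 55 (≤ 59); 59 − 55 = 4
take 3 (≤ 4); 4 − 3 = 1
take 1 (≤ 1); 1 − 1 = 0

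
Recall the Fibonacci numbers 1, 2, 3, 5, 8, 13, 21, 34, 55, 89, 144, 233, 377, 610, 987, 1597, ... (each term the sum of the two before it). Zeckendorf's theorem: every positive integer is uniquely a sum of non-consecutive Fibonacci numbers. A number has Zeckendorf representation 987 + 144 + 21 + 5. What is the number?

1157

987 + 144 + 21 + 5 = 1157.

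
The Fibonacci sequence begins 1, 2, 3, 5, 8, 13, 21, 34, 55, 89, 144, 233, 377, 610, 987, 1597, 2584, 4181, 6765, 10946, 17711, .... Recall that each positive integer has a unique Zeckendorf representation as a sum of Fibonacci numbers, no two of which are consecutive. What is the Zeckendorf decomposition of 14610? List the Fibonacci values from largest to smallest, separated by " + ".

10946 + 2584 + 987 + 89 + 3 + 1

take 10946 (≤ 14610); 14610 − 10946 = 3664
take 2584 (≤ 3664); 3664 − 2584 = 1080
take 987 (≤ 1080); 1080 − 987 = 93
take 89 (≤ 93); 93 − 89 = 4
take 3 (≤ 4); 4 − 3 = 1
take 1 (≤ 1); 1 − 1 = 0
So 14610 = 10946 + 2584 + 987 + 89 + 3 + 1, with no two terms consecutive in the sequence.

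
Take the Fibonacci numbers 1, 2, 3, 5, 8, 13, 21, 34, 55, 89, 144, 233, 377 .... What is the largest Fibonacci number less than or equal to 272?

233

233 ≤ 272 < 377, so the largest Fibonacci number not exceeding 272 is 233.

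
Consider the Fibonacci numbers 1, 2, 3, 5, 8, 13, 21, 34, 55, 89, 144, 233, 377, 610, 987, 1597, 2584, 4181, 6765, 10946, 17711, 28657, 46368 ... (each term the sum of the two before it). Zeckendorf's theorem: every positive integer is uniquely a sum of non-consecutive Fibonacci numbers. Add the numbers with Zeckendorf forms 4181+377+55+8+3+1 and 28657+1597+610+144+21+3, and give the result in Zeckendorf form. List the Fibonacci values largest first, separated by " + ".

The two numbers are 4625 and 31032, so their sum is 35657.
largest Fibonacci ≤ 35657 is 28657; 35657 − 28657 = 7000
largest Fibonacci ≤ 7000 is 6765; 7000 − 6765 = 235
largest Fibonacci ≤ 235 is 233; 235 − 233 = 2
largest Fibonacci ≤ 2 is 2; 2 − 2 = 0

28657 + 6765 + 233 + 2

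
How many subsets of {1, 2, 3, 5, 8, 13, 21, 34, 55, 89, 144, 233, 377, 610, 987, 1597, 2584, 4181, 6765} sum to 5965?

Each representation comes from the Zeckendorf form by replacing some F_k with F_{k−1} + F_{k−2} where possible.
5965 = 4181+1597+144+34+8+1 = 4181+1597+144+34+5+3+1 = 4181+1597+144+21+13+8+1 = 4181+1597+89+55+34+8+1 = 4181+987+610+144+34+8+1 = … (35 more), for 40 in all.

40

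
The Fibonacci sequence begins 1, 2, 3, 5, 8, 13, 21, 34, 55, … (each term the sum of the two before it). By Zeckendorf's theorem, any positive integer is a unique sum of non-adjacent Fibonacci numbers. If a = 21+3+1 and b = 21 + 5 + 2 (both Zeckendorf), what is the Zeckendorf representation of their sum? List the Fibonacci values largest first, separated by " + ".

34 + 13 + 5 + 1

The two numbers are 25 and 28, so their sum is 53.
Greedy algorithm:
34 ≤ 53 < 55, so take 34; remainder 19
13 ≤ 19 < 21, so take 13; remainder 6
5 ≤ 6 < 8, so take 5; remainder 1
1 ≤ 1 < 2, so take 1; remainder 0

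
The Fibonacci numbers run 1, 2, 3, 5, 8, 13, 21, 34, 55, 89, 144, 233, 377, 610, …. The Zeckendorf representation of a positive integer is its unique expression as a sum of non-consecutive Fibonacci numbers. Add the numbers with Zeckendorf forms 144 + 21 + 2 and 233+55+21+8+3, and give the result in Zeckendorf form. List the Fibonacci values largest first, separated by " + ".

The two numbers are 167 and 320, so their sum is 487.
487 − 377 = 110
110 − 89 = 21
21 − 21 = 0

377 + 89 + 21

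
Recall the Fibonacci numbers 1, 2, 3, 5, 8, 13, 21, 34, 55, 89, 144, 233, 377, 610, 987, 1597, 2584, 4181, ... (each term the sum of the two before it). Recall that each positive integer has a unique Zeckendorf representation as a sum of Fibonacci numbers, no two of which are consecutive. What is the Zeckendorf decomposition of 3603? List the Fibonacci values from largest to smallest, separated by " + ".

Greedily peel off the largest Fibonacci term at each step:
largest Fibonacci ≤ 3603 is 2584; 3603 − 2584 = 1019
largest Fibonacci ≤ 1019 is 987; 1019 − 987 = 32
largest Fibonacci ≤ 32 is 21; 32 − 21 = 11
largest Fibonacci ≤ 11 is 8; 11 − 8 = 3
largest Fibonacci ≤ 3 is 3; 3 − 3 = 0
So 3603 = 2584 + 987 + 21 + 8 + 3, with no two terms consecutive in the sequence.

2584 + 987 + 21 + 8 + 3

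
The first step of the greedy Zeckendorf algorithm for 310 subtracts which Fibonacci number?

233

233 ≤ 310 < 377, so the largest Fibonacci number not exceeding 310 is 233.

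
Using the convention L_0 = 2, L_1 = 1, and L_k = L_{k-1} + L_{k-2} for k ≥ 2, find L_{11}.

Iterating the recurrence up to L_{3} = 4 and L_{2} = 3:
L_{4} = L_{3} + L_{2} = 4 + 3 = 7
L_{5} = L_{4} + L_{3} = 7 + 4 = 11
L_{6} = L_{5} + L_{4} = 11 + 7 = 18
L_{7} = L_{6} + L_{5} = 18 + 11 = 29
L_{8} = L_{7} + L_{6} = 29 + 18 = 47
L_{9} = L_{8} + L_{7} = 47 + 29 = 76
L_{10} = L_{9} + L_{8} = 76 + 47 = 123
L_{11} = L_{10} + L_{9} = 123 + 76 = 199

199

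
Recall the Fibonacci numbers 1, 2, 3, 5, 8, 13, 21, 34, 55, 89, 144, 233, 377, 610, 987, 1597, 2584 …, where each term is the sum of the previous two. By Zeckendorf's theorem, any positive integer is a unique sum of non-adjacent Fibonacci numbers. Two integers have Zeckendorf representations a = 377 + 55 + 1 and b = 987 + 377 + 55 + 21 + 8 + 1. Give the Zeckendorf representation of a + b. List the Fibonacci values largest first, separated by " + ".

The two numbers are 433 and 1449, so their sum is 1882.
take 1597 (≤ 1882); 1882 − 1597 = 285
take 233 (≤ 285); 285 − 233 = 52
take 34 (≤ 52); 52 − 34 = 18
take 13 (≤ 18); 18 − 13 = 5
take 5 (≤ 5); 5 − 5 = 0

1597 + 233 + 34 + 13 + 5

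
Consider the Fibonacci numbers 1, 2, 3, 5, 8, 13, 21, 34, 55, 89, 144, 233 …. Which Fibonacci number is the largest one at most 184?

144

144 ≤ 184 < 233, so the largest Fibonacci number not exceeding 184 is 144.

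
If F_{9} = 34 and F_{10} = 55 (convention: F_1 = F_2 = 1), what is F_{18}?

2584

By the doubling identity F_{2k} = F_k(2F_{k+1} − F_k): F_{18} = 34·(2·55 − 34) = 34·76 = 2584.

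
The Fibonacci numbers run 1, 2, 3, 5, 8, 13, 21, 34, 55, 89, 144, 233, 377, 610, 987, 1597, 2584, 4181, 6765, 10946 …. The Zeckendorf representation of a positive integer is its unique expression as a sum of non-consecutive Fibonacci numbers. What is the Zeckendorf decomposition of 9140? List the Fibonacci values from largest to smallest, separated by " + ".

largest Fibonacci ≤ 9140 is 6765; 9140 − 6765 = 2375
largest Fibonacci ≤ 2375 is 1597; 2375 − 1597 = 778
largest Fibonacci ≤ 778 is 610; 778 − 610 = 168
largest Fibonacci ≤ 168 is 144; 168 − 144 = 24
largest Fibonacci ≤ 24 is 21; 24 − 21 = 3
largest Fibonacci ≤ 3 is 3; 3 − 3 = 0
So 9140 = 6765 + 1597 + 610 + 144 + 21 + 3, with no two terms consecutive in the sequence.

6765 + 1597 + 610 + 144 + 21 + 3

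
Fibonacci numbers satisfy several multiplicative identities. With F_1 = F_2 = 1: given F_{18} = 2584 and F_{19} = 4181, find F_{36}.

By the doubling identity F_{2k} = F_k(2F_{k+1} − F_k): F_{36} = 2584·(2·4181 − 2584) = 2584·5778 = 14930352.

14930352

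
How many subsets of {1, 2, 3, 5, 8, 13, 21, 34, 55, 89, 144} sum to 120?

120 = 89+21+8+2 = 89+21+5+3+2 = 55+34+21+8+2 = 89+13+8+5+3+2 = … (2 more), for 6 in all.

6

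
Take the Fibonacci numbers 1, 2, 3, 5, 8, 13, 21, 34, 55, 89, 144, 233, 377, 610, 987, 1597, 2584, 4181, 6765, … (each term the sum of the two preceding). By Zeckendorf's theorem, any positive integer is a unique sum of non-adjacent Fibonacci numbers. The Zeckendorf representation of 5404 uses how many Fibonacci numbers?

4

Greedily peel off the largest Fibonacci term at each step:
largest Fibonacci ≤ 5404 is 4181; 5404 − 4181 = 1223
largest Fibonacci ≤ 1223 is 987; 1223 − 987 = 236
largest Fibonacci ≤ 236 is 233; 236 − 233 = 3
largest Fibonacci ≤ 3 is 3; 3 − 3 = 0
5404 = 4181 + 987 + 233 + 3, which has 4 terms.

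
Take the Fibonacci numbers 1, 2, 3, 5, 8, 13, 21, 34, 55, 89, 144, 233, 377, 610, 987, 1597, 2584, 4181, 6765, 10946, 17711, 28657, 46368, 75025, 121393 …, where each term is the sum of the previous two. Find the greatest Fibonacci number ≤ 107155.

75025

75025 ≤ 107155 < 121393, so the largest Fibonacci number not exceeding 107155 is 75025.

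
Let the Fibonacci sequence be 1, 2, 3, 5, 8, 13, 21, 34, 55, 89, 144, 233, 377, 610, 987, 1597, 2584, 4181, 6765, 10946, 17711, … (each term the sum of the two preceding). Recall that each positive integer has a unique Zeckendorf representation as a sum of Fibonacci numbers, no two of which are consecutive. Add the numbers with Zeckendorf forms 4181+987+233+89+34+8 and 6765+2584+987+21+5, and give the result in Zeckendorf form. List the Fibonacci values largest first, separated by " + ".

The two numbers are 5532 and 10362, so their sum is 15894.
take 10946 (≤ 15894); 15894 − 10946 = 4948
take 4181 (≤ 4948); 4948 − 4181 = 767
take 610 (≤ 767); 767 − 610 = 157
take 144 (≤ 157); 157 − 144 = 13
take 13 (≤ 13); 13 − 13 = 0

10946 + 4181 + 610 + 144 + 13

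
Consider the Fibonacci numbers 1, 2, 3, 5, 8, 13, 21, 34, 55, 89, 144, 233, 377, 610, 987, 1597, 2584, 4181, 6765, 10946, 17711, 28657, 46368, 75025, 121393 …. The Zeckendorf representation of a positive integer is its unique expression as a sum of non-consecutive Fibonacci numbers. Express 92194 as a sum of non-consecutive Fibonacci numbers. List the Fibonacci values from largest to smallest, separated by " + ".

Greedy algorithm:
92194 − 75025 = 17169
17169 − 10946 = 6223
6223 − 4181 = 2042
2042 − 1597 = 445
445 − 377 = 68
68 − 55 = 13
13 − 13 = 0
So 92194 = 75025 + 10946 + 4181 + 1597 + 377 + 55 + 13, with no two terms consecutive in the sequence.

75025 + 10946 + 4181 + 1597 + 377 + 55 + 13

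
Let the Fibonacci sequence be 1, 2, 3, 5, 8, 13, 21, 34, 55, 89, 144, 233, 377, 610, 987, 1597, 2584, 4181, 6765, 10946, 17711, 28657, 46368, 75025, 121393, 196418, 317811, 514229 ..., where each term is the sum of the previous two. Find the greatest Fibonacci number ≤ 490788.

317811

317811 ≤ 490788 < 514229, so the largest Fibonacci number not exceeding 490788 is 317811.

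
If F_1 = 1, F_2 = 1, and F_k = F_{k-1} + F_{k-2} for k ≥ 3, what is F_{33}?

3524578

Iterating the recurrence up to F_{26} = 121393 and F_{25} = 75025:
F_{27} = F_{26} + F_{25} = 121393 + 75025 = 196418
F_{28} = F_{27} + F_{26} = 196418 + 121393 = 317811
F_{29} = F_{28} + F_{27} = 317811 + 196418 = 514229
F_{30} = F_{29} + F_{28} = 514229 + 317811 = 832040
F_{31} = F_{30} + F_{29} = 832040 + 514229 = 1346269
F_{32} = F_{31} + F_{30} = 1346269 + 832040 = 2178309
F_{33} = F_{32} + F_{31} = 2178309 + 1346269 = 3524578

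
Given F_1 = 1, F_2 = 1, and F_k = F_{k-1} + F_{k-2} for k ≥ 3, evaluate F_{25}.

Iterating the recurrence up to F_{21} = 10946 and F_{20} = 6765:
F_{22} = F_{21} + F_{20} = 10946 + 6765 = 17711
F_{23} = F_{22} + F_{21} = 17711 + 10946 = 28657
F_{24} = F_{23} + F_{22} = 28657 + 17711 = 46368
F_{25} = F_{24} + F_{23} = 46368 + 28657 = 75025

75025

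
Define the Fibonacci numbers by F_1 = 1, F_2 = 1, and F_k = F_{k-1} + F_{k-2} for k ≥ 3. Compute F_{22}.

Iterating the recurrence up to F_{18} = 2584 and F_{17} = 1597:
F_{19} = F_{18} + F_{17} = 2584 + 1597 = 4181
F_{20} = F_{19} + F_{18} = 4181 + 2584 = 6765
F_{21} = F_{20} + F_{19} = 6765 + 4181 = 10946
F_{22} = F_{21} + F_{20} = 10946 + 6765 = 17711

17711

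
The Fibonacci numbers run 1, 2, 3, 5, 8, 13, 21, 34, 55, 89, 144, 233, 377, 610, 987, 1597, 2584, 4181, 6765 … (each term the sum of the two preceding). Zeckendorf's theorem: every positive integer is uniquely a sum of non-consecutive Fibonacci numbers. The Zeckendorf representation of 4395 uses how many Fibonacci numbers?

5

Repeatedly subtract the largest Fibonacci number that fits:
subtract 4181 from 4395: 214 remains
subtract 144 from 214: 70 remains
subtract 55 from 70: 15 remains
subtract 13 from 15: 2 remains
subtract 2 from 2: 0 remains
4395 = 4181 + 144 + 55 + 13 + 2, which has 5 terms.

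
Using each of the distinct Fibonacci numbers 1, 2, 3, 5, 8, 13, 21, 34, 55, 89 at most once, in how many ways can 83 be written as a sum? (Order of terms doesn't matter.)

3

83 = 55+21+5+2 = 55+13+8+5+2 = 34+21+13+8+5+2 — 3 representations.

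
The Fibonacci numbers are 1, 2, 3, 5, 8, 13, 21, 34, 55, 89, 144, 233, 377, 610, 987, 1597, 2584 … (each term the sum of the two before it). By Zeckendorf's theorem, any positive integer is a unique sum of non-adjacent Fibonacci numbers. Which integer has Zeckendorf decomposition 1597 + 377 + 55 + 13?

1597 + 377 + 55 + 13 = 2042.

2042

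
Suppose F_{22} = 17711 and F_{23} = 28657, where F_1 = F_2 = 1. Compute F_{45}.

By F_{2k+1} = F_k² + F_{k+1}²: F_{45} = 17711² + 28657² = 313679521 + 821223649 = 1134903170.

1134903170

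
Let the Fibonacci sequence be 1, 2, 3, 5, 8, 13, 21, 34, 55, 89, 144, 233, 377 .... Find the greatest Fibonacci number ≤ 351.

233

233 ≤ 351 < 377, so the largest Fibonacci number not exceeding 351 is 233.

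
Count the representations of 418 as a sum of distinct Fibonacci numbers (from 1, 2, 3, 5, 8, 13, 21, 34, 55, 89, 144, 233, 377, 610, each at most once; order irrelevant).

6

Each representation comes from the Zeckendorf form by replacing some F_k with F_{k−1} + F_{k−2} where possible.
418 = 377+34+5+2 = 377+21+13+5+2 = 233+144+34+5+2 = … (3 more), for 6 in all.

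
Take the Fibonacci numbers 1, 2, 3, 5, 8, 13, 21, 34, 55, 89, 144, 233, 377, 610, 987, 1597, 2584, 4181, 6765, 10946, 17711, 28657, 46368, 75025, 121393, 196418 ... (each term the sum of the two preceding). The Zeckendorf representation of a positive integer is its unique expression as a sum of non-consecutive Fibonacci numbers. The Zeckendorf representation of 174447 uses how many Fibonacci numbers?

9

take 121393 (≤ 174447); 174447 − 121393 = 53054
take 46368 (≤ 53054); 53054 − 46368 = 6686
take 4181 (≤ 6686); 6686 − 4181 = 2505
take 1597 (≤ 2505); 2505 − 1597 = 908
take 610 (≤ 908); 908 − 610 = 298
take 233 (≤ 298); 298 − 233 = 65
take 55 (≤ 65); 65 − 55 = 10
take 8 (≤ 10); 10 − 8 = 2
take 2 (≤ 2); 2 − 2 = 0
174447 = 121393 + 46368 + 4181 + 1597 + 610 + 233 + 55 + 8 + 2, which has 9 terms.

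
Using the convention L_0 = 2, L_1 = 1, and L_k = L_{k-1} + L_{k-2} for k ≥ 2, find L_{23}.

Iterating the recurrence up to L_{18} = 5778 and L_{17} = 3571:
L_{19} = L_{18} + L_{17} = 5778 + 3571 = 9349
L_{20} = L_{19} + L_{18} = 9349 + 5778 = 15127
L_{21} = L_{20} + L_{19} = 15127 + 9349 = 24476
L_{22} = L_{21} + L_{20} = 24476 + 15127 = 39603
L_{23} = L_{22} + L_{21} = 39603 + 24476 = 64079

64079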